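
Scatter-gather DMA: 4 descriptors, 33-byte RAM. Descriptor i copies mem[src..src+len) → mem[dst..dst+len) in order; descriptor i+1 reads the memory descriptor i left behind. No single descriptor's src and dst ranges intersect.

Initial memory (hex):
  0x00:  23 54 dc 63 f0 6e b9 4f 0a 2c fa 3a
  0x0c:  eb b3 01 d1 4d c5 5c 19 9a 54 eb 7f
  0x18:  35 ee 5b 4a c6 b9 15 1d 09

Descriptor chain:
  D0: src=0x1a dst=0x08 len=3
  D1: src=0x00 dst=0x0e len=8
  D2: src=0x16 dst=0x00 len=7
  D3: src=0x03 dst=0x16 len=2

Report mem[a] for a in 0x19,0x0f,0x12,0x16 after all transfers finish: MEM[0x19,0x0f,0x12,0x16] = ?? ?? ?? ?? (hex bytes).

D0: mem[0x08..0x0a] <- [5b 4a c6]
D1: mem[0x0e..0x15] <- [23 54 dc 63 f0 6e b9 4f]
D2: mem[0x00..0x06] <- [eb 7f 35 ee 5b 4a c6]
D3: mem[0x16..0x17] <- [ee 5b]
query mem[0x19]=0xee, mem[0x0f]=0x54, mem[0x12]=0xf0, mem[0x16]=0xee

MEM[0x19,0x0f,0x12,0x16] = ee 54 f0 ee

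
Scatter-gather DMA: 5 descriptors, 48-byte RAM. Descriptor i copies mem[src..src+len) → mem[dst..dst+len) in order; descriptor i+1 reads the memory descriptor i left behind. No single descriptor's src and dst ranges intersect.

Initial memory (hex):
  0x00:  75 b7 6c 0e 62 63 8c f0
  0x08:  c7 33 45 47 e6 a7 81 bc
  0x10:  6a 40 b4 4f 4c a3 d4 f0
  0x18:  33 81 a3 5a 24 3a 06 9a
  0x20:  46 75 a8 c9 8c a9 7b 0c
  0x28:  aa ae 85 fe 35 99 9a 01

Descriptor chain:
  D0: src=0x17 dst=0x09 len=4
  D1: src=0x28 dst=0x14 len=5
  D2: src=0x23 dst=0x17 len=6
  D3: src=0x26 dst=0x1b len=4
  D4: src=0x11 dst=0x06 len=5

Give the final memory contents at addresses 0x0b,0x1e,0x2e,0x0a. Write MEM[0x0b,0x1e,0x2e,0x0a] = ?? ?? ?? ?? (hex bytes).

MEM[0x0b,0x1e,0x2e,0x0a] = 81 ae 9a ae

D0: mem[0x09..0x0c] <- [f0 33 81 a3]
D1: mem[0x14..0x18] <- [aa ae 85 fe 35]
D2: mem[0x17..0x1c] <- [c9 8c a9 7b 0c aa]
D3: mem[0x1b..0x1e] <- [7b 0c aa ae]
D4: mem[0x06..0x0a] <- [40 b4 4f aa ae]
query mem[0x0b]=0x81, mem[0x1e]=0xae, mem[0x2e]=0x9a, mem[0x0a]=0xae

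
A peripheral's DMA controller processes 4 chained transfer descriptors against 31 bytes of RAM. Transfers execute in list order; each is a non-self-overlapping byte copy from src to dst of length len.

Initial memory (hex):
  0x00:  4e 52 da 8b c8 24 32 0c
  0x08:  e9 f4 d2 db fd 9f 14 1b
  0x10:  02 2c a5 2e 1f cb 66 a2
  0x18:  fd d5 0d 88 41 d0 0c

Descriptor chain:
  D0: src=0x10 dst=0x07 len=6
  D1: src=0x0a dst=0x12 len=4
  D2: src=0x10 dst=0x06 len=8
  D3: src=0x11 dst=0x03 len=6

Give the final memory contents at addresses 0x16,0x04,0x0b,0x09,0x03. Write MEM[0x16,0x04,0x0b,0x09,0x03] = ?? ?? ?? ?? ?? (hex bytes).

MEM[0x16,0x04,0x0b,0x09,0x03] = 66 2e 9f 1f 2c

[0] 0x10->0x07 len=6 : 02 2c a5 2e 1f cb
[1] 0x0a->0x12 len=4 : 2e 1f cb 9f
[2] 0x10->0x06 len=8 : 02 2c 2e 1f cb 9f 66 a2
[3] 0x11->0x03 len=6 : 2c 2e 1f cb 9f 66
query mem[0x16]=0x66, mem[0x04]=0x2e, mem[0x0b]=0x9f, mem[0x09]=0x1f, mem[0x03]=0x2c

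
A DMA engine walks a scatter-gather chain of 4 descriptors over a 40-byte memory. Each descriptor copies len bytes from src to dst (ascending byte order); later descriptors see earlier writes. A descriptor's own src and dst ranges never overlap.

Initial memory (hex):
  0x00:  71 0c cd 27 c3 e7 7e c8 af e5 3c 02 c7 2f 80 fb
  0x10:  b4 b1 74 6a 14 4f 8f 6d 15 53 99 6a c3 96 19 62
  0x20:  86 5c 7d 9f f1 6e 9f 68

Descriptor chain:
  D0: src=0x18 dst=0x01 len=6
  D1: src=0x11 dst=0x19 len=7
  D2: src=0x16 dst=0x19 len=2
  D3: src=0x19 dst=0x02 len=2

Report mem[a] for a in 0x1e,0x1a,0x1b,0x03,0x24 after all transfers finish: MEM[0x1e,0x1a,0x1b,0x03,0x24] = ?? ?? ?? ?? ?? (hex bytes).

  after D0: wrote 6B at 0x01 = 1553996ac396
  after D1: wrote 7B at 0x19 = b1746a144f8f6d
  after D2: wrote 2B at 0x19 = 8f6d
  after D3: wrote 2B at 0x02 = 8f6d
query mem[0x1e]=0x8f, mem[0x1a]=0x6d, mem[0x1b]=0x6a, mem[0x03]=0x6d, mem[0x24]=0xf1

MEM[0x1e,0x1a,0x1b,0x03,0x24] = 8f 6d 6a 6d f1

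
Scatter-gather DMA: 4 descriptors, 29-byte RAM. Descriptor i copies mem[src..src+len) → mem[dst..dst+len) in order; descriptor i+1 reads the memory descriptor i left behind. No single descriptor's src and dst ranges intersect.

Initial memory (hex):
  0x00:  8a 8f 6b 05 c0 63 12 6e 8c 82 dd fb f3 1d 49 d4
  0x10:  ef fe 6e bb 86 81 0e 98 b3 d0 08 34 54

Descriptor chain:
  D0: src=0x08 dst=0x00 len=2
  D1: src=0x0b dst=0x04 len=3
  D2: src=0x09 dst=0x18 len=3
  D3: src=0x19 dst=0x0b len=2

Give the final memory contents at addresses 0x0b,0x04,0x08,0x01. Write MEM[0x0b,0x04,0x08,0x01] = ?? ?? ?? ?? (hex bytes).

MEM[0x0b,0x04,0x08,0x01] = dd fb 8c 82

  after D0: wrote 2B at 0x00 = 8c82
  after D1: wrote 3B at 0x04 = fbf31d
  after D2: wrote 3B at 0x18 = 82ddfb
  after D3: wrote 2B at 0x0b = ddfb
query mem[0x0b]=0xdd, mem[0x04]=0xfb, mem[0x08]=0x8c, mem[0x01]=0x82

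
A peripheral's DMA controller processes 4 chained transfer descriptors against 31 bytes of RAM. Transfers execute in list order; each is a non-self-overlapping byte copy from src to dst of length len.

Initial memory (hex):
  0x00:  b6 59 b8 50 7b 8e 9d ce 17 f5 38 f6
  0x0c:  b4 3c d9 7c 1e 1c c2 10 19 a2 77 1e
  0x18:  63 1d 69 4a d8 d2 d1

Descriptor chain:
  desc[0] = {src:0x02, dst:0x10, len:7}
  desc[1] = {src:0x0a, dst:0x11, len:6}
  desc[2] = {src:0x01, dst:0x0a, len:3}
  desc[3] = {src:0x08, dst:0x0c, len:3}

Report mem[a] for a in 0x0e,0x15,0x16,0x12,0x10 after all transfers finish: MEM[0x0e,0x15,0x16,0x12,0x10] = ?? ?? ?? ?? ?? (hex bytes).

  after D0: wrote 7B at 0x10 = b8507b8e9dce17
  after D1: wrote 6B at 0x11 = 38f6b43cd97c
  after D2: wrote 3B at 0x0a = 59b850
  after D3: wrote 3B at 0x0c = 17f559
query mem[0x0e]=0x59, mem[0x15]=0xd9, mem[0x16]=0x7c, mem[0x12]=0xf6, mem[0x10]=0xb8

MEM[0x0e,0x15,0x16,0x12,0x10] = 59 d9 7c f6 b8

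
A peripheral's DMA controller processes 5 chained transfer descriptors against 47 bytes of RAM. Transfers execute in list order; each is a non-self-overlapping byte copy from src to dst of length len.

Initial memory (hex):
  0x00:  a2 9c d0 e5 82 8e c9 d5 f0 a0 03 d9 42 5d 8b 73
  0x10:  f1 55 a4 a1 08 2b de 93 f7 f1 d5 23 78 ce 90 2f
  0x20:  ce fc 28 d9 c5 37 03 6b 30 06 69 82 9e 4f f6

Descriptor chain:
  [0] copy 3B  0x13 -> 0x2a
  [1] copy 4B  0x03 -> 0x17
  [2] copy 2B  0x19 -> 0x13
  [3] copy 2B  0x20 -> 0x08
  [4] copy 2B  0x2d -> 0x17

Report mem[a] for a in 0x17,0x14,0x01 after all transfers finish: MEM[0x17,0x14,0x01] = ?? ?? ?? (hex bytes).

[0] 0x13->0x2a len=3 : a1 08 2b
[1] 0x03->0x17 len=4 : e5 82 8e c9
[2] 0x19->0x13 len=2 : 8e c9
[3] 0x20->0x08 len=2 : ce fc
[4] 0x2d->0x17 len=2 : 4f f6
query mem[0x17]=0x4f, mem[0x14]=0xc9, mem[0x01]=0x9c

MEM[0x17,0x14,0x01] = 4f c9 9c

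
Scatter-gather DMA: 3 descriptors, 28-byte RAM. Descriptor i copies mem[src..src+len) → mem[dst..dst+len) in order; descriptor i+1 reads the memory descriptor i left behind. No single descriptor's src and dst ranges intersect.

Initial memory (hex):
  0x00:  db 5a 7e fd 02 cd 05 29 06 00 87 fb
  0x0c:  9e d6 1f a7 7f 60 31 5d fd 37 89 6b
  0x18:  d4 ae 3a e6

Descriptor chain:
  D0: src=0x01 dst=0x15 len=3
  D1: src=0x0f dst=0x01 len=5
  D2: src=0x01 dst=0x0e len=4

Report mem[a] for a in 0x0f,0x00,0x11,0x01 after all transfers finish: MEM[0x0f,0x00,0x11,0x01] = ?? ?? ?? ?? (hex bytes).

D0: mem[0x15..0x17] <- [5a 7e fd]
D1: mem[0x01..0x05] <- [a7 7f 60 31 5d]
D2: mem[0x0e..0x11] <- [a7 7f 60 31]
query mem[0x0f]=0x7f, mem[0x00]=0xdb, mem[0x11]=0x31, mem[0x01]=0xa7

MEM[0x0f,0x00,0x11,0x01] = 7f db 31 a7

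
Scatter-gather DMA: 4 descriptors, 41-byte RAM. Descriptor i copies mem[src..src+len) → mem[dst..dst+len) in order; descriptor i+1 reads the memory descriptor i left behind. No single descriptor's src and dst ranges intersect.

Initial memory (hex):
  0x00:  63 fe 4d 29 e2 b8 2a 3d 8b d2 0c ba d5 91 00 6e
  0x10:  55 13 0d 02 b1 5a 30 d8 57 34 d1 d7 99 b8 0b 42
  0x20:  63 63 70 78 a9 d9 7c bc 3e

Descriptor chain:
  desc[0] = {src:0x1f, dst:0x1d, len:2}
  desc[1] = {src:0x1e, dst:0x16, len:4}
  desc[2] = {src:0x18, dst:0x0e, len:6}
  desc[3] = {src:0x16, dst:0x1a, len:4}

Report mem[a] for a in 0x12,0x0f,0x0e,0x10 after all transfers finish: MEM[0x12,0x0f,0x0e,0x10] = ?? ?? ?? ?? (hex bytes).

#0 dst[0x1d+2] := {0x42,0x63}
#1 dst[0x16+4] := {0x63,0x42,0x63,0x63}
#2 dst[0x0e+6] := {0x63,0x63,0xd1,0xd7,0x99,0x42}
#3 dst[0x1a+4] := {0x63,0x42,0x63,0x63}
query mem[0x12]=0x99, mem[0x0f]=0x63, mem[0x0e]=0x63, mem[0x10]=0xd1

MEM[0x12,0x0f,0x0e,0x10] = 99 63 63 d1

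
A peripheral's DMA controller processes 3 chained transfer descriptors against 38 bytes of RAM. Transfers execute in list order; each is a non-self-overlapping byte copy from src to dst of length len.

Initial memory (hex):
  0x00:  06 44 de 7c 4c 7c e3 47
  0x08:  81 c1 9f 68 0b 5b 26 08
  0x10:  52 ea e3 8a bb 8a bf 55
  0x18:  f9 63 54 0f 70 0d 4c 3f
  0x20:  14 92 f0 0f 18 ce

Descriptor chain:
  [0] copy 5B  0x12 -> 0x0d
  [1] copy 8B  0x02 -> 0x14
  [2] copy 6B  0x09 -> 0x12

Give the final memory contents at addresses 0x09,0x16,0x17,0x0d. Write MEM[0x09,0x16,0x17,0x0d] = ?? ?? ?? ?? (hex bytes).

D0: mem[0x0d..0x11] <- [e3 8a bb 8a bf]
D1: mem[0x14..0x1b] <- [de 7c 4c 7c e3 47 81 c1]
D2: mem[0x12..0x17] <- [c1 9f 68 0b e3 8a]
query mem[0x09]=0xc1, mem[0x16]=0xe3, mem[0x17]=0x8a, mem[0x0d]=0xe3

MEM[0x09,0x16,0x17,0x0d] = c1 e3 8a e3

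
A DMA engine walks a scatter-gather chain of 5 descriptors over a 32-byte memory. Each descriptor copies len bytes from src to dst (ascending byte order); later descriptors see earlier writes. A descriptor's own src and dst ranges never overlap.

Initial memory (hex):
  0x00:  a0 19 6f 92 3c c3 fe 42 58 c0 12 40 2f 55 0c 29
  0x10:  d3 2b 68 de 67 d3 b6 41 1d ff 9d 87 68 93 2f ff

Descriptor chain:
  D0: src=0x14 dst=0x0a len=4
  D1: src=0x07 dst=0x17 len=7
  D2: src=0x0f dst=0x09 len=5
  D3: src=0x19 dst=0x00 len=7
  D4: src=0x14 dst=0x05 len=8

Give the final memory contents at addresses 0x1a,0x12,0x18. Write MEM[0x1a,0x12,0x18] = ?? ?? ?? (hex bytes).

MEM[0x1a,0x12,0x18] = 67 68 58

#0 dst[0x0a+4] := {0x67,0xd3,0xb6,0x41}
#1 dst[0x17+7] := {0x42,0x58,0xc0,0x67,0xd3,0xb6,0x41}
#2 dst[0x09+5] := {0x29,0xd3,0x2b,0x68,0xde}
#3 dst[0x00+7] := {0xc0,0x67,0xd3,0xb6,0x41,0x2f,0xff}
#4 dst[0x05+8] := {0x67,0xd3,0xb6,0x42,0x58,0xc0,0x67,0xd3}
query mem[0x1a]=0x67, mem[0x12]=0x68, mem[0x18]=0x58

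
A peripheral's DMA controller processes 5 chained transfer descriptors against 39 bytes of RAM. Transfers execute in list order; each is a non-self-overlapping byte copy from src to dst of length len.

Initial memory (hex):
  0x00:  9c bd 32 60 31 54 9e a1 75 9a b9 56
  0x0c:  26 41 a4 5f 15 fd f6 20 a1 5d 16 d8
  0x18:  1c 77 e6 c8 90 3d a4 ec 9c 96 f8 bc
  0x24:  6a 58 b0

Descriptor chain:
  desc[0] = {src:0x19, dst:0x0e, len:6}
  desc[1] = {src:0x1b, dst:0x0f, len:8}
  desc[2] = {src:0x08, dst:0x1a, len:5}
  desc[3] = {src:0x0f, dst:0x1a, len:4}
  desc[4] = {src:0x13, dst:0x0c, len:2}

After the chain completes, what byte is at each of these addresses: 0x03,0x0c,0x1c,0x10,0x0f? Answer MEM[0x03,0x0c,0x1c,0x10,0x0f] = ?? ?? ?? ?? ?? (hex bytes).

MEM[0x03,0x0c,0x1c,0x10,0x0f] = 60 ec 3d 90 c8

#0 dst[0x0e+6] := {0x77,0xe6,0xc8,0x90,0x3d,0xa4}
#1 dst[0x0f+8] := {0xc8,0x90,0x3d,0xa4,0xec,0x9c,0x96,0xf8}
#2 dst[0x1a+5] := {0x75,0x9a,0xb9,0x56,0x26}
#3 dst[0x1a+4] := {0xc8,0x90,0x3d,0xa4}
#4 dst[0x0c+2] := {0xec,0x9c}
query mem[0x03]=0x60, mem[0x0c]=0xec, mem[0x1c]=0x3d, mem[0x10]=0x90, mem[0x0f]=0xc8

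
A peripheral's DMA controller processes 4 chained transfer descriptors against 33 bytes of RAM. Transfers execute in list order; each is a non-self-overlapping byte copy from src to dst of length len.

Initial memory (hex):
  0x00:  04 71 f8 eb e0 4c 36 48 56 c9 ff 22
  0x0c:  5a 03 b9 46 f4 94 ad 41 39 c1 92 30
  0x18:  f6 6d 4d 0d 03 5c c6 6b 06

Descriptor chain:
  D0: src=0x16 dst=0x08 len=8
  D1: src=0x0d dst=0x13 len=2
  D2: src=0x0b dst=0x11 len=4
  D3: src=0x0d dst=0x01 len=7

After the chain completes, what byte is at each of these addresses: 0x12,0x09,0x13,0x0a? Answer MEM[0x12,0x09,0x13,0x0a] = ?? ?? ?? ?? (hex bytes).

MEM[0x12,0x09,0x13,0x0a] = 4d 30 0d f6

#0 dst[0x08+8] := {0x92,0x30,0xf6,0x6d,0x4d,0x0d,0x03,0x5c}
#1 dst[0x13+2] := {0x0d,0x03}
#2 dst[0x11+4] := {0x6d,0x4d,0x0d,0x03}
#3 dst[0x01+7] := {0x0d,0x03,0x5c,0xf4,0x6d,0x4d,0x0d}
query mem[0x12]=0x4d, mem[0x09]=0x30, mem[0x13]=0x0d, mem[0x0a]=0xf6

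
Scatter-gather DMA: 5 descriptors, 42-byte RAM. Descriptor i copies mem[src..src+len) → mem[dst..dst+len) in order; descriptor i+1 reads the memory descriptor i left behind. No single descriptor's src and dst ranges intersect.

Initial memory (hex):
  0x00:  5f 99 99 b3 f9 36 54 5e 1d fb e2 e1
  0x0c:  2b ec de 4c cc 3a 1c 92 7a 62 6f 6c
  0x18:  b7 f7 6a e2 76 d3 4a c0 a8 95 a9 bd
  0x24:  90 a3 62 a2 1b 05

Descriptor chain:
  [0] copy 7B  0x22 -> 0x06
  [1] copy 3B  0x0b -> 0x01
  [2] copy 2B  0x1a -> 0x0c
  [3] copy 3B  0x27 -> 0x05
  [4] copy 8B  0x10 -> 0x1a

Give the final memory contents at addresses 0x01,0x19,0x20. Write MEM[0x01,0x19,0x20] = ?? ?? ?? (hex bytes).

MEM[0x01,0x19,0x20] = a2 f7 6f

[0] 0x22->0x06 len=7 : a9 bd 90 a3 62 a2 1b
[1] 0x0b->0x01 len=3 : a2 1b ec
[2] 0x1a->0x0c len=2 : 6a e2
[3] 0x27->0x05 len=3 : a2 1b 05
[4] 0x10->0x1a len=8 : cc 3a 1c 92 7a 62 6f 6c
query mem[0x01]=0xa2, mem[0x19]=0xf7, mem[0x20]=0x6f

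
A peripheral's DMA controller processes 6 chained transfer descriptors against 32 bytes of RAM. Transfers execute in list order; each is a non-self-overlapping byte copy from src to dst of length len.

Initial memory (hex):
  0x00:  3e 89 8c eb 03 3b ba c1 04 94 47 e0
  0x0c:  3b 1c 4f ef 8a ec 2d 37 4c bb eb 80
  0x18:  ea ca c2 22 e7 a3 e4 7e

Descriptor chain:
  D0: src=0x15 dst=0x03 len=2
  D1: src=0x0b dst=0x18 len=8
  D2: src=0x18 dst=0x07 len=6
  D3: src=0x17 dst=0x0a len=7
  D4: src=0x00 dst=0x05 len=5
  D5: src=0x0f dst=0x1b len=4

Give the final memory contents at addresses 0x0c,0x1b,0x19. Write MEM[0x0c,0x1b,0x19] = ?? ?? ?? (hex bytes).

#0 dst[0x03+2] := {0xbb,0xeb}
#1 dst[0x18+8] := {0xe0,0x3b,0x1c,0x4f,0xef,0x8a,0xec,0x2d}
#2 dst[0x07+6] := {0xe0,0x3b,0x1c,0x4f,0xef,0x8a}
#3 dst[0x0a+7] := {0x80,0xe0,0x3b,0x1c,0x4f,0xef,0x8a}
#4 dst[0x05+5] := {0x3e,0x89,0x8c,0xbb,0xeb}
#5 dst[0x1b+4] := {0xef,0x8a,0xec,0x2d}
query mem[0x0c]=0x3b, mem[0x1b]=0xef, mem[0x19]=0x3b

MEM[0x0c,0x1b,0x19] = 3b ef 3b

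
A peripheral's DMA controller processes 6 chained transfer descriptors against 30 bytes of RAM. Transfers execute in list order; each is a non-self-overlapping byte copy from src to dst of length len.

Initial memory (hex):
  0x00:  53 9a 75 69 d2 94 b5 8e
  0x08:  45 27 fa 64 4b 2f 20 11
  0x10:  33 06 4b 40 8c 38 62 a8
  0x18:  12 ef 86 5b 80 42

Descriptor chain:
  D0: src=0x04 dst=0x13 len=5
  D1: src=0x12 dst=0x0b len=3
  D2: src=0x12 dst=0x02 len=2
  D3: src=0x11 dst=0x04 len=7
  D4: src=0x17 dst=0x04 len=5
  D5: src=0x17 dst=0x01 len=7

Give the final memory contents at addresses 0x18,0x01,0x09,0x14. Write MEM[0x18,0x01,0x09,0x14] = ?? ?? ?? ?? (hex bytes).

MEM[0x18,0x01,0x09,0x14] = 12 45 8e 94

[0] 0x04->0x13 len=5 : d2 94 b5 8e 45
[1] 0x12->0x0b len=3 : 4b d2 94
[2] 0x12->0x02 len=2 : 4b d2
[3] 0x11->0x04 len=7 : 06 4b d2 94 b5 8e 45
[4] 0x17->0x04 len=5 : 45 12 ef 86 5b
[5] 0x17->0x01 len=7 : 45 12 ef 86 5b 80 42
query mem[0x18]=0x12, mem[0x01]=0x45, mem[0x09]=0x8e, mem[0x14]=0x94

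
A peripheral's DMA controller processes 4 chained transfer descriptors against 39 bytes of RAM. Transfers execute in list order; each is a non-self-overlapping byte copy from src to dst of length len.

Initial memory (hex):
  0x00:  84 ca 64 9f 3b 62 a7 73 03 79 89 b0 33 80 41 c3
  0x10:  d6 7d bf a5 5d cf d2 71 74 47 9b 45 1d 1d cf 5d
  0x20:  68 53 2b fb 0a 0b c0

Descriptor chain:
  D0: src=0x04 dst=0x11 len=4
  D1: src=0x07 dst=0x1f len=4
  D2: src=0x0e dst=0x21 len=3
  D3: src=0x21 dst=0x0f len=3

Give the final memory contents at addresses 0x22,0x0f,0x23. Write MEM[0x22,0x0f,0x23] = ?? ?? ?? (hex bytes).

MEM[0x22,0x0f,0x23] = c3 41 d6

  after D0: wrote 4B at 0x11 = 3b62a773
  after D1: wrote 4B at 0x1f = 73037989
  after D2: wrote 3B at 0x21 = 41c3d6
  after D3: wrote 3B at 0x0f = 41c3d6
query mem[0x22]=0xc3, mem[0x0f]=0x41, mem[0x23]=0xd6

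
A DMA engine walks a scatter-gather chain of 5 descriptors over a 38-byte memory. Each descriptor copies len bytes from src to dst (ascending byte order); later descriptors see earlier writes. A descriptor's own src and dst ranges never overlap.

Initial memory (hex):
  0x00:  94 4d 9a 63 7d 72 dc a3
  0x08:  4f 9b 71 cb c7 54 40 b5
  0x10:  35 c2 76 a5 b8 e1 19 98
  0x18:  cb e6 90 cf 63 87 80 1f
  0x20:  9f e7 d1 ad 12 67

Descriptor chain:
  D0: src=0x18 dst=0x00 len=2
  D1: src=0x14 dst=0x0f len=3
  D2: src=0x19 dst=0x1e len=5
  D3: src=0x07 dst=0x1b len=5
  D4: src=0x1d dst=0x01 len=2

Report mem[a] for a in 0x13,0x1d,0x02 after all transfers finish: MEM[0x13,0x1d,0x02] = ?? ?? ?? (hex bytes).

[0] 0x18->0x00 len=2 : cb e6
[1] 0x14->0x0f len=3 : b8 e1 19
[2] 0x19->0x1e len=5 : e6 90 cf 63 87
[3] 0x07->0x1b len=5 : a3 4f 9b 71 cb
[4] 0x1d->0x01 len=2 : 9b 71
query mem[0x13]=0xa5, mem[0x1d]=0x9b, mem[0x02]=0x71

MEM[0x13,0x1d,0x02] = a5 9b 71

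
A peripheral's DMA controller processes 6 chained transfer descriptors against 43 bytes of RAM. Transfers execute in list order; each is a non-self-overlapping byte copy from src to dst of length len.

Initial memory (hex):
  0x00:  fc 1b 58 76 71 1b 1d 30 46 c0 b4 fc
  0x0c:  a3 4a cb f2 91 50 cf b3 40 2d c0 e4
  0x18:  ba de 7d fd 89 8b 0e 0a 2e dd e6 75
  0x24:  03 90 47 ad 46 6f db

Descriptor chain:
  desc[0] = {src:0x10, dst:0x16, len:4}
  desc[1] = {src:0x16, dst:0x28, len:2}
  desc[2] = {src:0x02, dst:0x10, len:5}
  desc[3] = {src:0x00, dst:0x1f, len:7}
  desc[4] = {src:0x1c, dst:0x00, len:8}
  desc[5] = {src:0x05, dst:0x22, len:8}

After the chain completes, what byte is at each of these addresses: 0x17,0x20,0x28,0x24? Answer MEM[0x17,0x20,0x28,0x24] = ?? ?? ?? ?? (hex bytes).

#0 dst[0x16+4] := {0x91,0x50,0xcf,0xb3}
#1 dst[0x28+2] := {0x91,0x50}
#2 dst[0x10+5] := {0x58,0x76,0x71,0x1b,0x1d}
#3 dst[0x1f+7] := {0xfc,0x1b,0x58,0x76,0x71,0x1b,0x1d}
#4 dst[0x00+8] := {0x89,0x8b,0x0e,0xfc,0x1b,0x58,0x76,0x71}
#5 dst[0x22+8] := {0x58,0x76,0x71,0x46,0xc0,0xb4,0xfc,0xa3}
query mem[0x17]=0x50, mem[0x20]=0x1b, mem[0x28]=0xfc, mem[0x24]=0x71

MEM[0x17,0x20,0x28,0x24] = 50 1b fc 71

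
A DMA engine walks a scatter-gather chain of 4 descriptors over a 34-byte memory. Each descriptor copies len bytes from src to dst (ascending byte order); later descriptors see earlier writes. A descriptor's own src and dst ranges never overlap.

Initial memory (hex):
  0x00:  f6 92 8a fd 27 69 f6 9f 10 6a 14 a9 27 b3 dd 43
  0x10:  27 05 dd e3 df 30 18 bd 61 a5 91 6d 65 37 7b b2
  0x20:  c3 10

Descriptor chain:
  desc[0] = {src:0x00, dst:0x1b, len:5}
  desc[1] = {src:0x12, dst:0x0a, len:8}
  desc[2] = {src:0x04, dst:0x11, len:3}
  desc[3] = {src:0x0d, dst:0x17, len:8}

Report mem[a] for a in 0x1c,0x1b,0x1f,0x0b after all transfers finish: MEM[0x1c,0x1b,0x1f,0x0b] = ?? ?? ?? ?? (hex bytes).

D0: mem[0x1b..0x1f] <- [f6 92 8a fd 27]
D1: mem[0x0a..0x11] <- [dd e3 df 30 18 bd 61 a5]
D2: mem[0x11..0x13] <- [27 69 f6]
D3: mem[0x17..0x1e] <- [30 18 bd 61 27 69 f6 df]
query mem[0x1c]=0x69, mem[0x1b]=0x27, mem[0x1f]=0x27, mem[0x0b]=0xe3

MEM[0x1c,0x1b,0x1f,0x0b] = 69 27 27 e3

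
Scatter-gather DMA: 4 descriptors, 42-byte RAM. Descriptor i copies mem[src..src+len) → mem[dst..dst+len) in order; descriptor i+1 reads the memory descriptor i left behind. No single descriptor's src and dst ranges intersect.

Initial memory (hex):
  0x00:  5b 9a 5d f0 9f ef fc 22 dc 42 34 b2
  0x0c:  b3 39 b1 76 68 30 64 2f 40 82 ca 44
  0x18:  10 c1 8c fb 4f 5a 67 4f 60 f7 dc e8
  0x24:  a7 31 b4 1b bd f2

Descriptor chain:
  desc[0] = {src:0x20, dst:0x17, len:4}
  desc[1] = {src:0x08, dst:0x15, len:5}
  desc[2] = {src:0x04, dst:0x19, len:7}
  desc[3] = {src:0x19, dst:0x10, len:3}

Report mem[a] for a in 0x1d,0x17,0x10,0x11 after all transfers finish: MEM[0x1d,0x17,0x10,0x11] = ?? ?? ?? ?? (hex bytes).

MEM[0x1d,0x17,0x10,0x11] = dc 34 9f ef

D0: mem[0x17..0x1a] <- [60 f7 dc e8]
D1: mem[0x15..0x19] <- [dc 42 34 b2 b3]
D2: mem[0x19..0x1f] <- [9f ef fc 22 dc 42 34]
D3: mem[0x10..0x12] <- [9f ef fc]
query mem[0x1d]=0xdc, mem[0x17]=0x34, mem[0x10]=0x9f, mem[0x11]=0xef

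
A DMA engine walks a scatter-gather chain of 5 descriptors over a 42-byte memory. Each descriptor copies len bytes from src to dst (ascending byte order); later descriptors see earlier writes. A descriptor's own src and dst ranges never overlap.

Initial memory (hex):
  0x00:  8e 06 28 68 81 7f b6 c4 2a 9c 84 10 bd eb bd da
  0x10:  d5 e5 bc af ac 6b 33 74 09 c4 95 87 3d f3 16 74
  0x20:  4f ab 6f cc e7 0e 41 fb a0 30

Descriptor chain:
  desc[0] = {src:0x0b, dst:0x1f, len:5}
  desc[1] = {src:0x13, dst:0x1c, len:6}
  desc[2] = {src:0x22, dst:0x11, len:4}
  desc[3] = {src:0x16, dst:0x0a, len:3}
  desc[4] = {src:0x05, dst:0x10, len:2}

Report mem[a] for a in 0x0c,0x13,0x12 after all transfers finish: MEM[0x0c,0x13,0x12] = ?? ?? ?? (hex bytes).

[0] 0x0b->0x1f len=5 : 10 bd eb bd da
[1] 0x13->0x1c len=6 : af ac 6b 33 74 09
[2] 0x22->0x11 len=4 : bd da e7 0e
[3] 0x16->0x0a len=3 : 33 74 09
[4] 0x05->0x10 len=2 : 7f b6
query mem[0x0c]=0x09, mem[0x13]=0xe7, mem[0x12]=0xda

MEM[0x0c,0x13,0x12] = 09 e7 da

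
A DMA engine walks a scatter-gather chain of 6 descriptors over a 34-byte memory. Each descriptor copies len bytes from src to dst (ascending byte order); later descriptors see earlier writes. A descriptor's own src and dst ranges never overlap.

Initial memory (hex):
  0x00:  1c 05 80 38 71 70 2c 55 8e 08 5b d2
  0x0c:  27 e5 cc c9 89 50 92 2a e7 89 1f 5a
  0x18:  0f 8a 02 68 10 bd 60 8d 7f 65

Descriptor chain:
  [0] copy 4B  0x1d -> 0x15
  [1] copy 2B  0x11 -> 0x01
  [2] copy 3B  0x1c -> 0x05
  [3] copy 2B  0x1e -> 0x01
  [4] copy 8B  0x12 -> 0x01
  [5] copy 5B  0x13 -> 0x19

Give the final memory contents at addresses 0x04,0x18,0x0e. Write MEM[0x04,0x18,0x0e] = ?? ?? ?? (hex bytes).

  after D0: wrote 4B at 0x15 = bd608d7f
  after D1: wrote 2B at 0x01 = 5092
  after D2: wrote 3B at 0x05 = 10bd60
  after D3: wrote 2B at 0x01 = 608d
  after D4: wrote 8B at 0x01 = 922ae7bd608d7f8a
  after D5: wrote 5B at 0x19 = 2ae7bd608d
query mem[0x04]=0xbd, mem[0x18]=0x7f, mem[0x0e]=0xcc

MEM[0x04,0x18,0x0e] = bd 7f cc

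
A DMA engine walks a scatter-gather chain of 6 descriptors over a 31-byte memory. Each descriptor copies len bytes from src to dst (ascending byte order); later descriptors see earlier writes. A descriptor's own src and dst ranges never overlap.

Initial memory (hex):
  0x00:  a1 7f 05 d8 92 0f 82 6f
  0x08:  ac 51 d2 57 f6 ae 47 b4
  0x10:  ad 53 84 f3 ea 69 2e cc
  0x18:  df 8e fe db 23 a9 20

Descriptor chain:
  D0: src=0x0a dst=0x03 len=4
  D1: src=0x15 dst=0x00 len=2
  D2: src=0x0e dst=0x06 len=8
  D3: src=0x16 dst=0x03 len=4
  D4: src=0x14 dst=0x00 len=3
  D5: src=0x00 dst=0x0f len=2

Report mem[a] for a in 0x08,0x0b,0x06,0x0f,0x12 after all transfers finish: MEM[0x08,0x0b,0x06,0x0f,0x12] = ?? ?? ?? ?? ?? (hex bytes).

MEM[0x08,0x0b,0x06,0x0f,0x12] = ad f3 8e ea 84

D0: mem[0x03..0x06] <- [d2 57 f6 ae]
D1: mem[0x00..0x01] <- [69 2e]
D2: mem[0x06..0x0d] <- [47 b4 ad 53 84 f3 ea 69]
D3: mem[0x03..0x06] <- [2e cc df 8e]
D4: mem[0x00..0x02] <- [ea 69 2e]
D5: mem[0x0f..0x10] <- [ea 69]
query mem[0x08]=0xad, mem[0x0b]=0xf3, mem[0x06]=0x8e, mem[0x0f]=0xea, mem[0x12]=0x84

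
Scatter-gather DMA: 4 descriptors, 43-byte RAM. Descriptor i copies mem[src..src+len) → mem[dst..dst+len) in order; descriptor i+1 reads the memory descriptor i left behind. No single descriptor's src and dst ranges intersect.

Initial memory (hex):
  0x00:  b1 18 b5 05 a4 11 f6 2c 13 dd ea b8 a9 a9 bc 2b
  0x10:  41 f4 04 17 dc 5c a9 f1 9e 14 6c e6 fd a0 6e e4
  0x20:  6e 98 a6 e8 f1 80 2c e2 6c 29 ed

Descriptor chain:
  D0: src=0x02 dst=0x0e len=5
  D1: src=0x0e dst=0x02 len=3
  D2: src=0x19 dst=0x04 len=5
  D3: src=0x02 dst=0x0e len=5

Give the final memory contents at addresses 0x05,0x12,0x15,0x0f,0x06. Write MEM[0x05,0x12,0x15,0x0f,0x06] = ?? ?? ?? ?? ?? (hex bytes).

MEM[0x05,0x12,0x15,0x0f,0x06] = 6c e6 5c 05 e6

[0] 0x02->0x0e len=5 : b5 05 a4 11 f6
[1] 0x0e->0x02 len=3 : b5 05 a4
[2] 0x19->0x04 len=5 : 14 6c e6 fd a0
[3] 0x02->0x0e len=5 : b5 05 14 6c e6
query mem[0x05]=0x6c, mem[0x12]=0xe6, mem[0x15]=0x5c, mem[0x0f]=0x05, mem[0x06]=0xe6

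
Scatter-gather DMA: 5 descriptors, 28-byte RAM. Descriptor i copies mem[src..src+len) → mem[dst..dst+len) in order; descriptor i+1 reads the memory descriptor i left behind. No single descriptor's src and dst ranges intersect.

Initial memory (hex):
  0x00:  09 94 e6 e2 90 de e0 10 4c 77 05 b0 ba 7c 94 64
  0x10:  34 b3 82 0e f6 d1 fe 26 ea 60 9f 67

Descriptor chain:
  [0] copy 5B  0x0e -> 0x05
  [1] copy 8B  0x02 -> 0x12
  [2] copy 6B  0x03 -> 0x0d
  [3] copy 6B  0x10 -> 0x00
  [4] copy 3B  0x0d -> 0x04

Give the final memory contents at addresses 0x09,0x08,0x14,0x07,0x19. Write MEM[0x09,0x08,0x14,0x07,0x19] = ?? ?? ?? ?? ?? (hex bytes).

MEM[0x09,0x08,0x14,0x07,0x19] = 82 b3 90 34 82

  after D0: wrote 5B at 0x05 = 946434b382
  after D1: wrote 8B at 0x12 = e6e290946434b382
  after D2: wrote 6B at 0x0d = e290946434b3
  after D3: wrote 6B at 0x00 = 6434b3e29094
  after D4: wrote 3B at 0x04 = e29094
query mem[0x09]=0x82, mem[0x08]=0xb3, mem[0x14]=0x90, mem[0x07]=0x34, mem[0x19]=0x82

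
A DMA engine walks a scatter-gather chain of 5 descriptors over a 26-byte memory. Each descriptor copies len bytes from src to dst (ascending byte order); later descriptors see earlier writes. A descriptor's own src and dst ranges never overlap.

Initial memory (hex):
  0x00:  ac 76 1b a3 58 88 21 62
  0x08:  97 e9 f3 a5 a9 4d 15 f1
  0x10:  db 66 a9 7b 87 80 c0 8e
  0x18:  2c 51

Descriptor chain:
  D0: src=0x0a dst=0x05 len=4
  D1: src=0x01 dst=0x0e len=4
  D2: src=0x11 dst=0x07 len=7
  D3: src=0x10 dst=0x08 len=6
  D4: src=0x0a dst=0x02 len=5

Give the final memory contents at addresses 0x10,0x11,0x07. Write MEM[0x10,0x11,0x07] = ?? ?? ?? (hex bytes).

MEM[0x10,0x11,0x07] = a3 58 58

#0 dst[0x05+4] := {0xf3,0xa5,0xa9,0x4d}
#1 dst[0x0e+4] := {0x76,0x1b,0xa3,0x58}
#2 dst[0x07+7] := {0x58,0xa9,0x7b,0x87,0x80,0xc0,0x8e}
#3 dst[0x08+6] := {0xa3,0x58,0xa9,0x7b,0x87,0x80}
#4 dst[0x02+5] := {0xa9,0x7b,0x87,0x80,0x76}
query mem[0x10]=0xa3, mem[0x11]=0x58, mem[0x07]=0x58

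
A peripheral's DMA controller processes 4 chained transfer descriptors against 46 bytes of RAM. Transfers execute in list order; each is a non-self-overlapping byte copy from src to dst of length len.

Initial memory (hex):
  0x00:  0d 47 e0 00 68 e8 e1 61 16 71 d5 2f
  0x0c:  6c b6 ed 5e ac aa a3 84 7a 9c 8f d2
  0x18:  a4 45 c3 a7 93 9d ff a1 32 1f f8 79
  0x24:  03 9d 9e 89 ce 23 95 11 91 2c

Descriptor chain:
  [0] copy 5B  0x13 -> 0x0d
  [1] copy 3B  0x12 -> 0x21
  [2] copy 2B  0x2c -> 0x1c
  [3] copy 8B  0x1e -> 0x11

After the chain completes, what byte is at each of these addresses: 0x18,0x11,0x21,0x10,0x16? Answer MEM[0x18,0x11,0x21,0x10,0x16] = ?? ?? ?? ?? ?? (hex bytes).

MEM[0x18,0x11,0x21,0x10,0x16] = 9d ff a3 8f 7a

#0 dst[0x0d+5] := {0x84,0x7a,0x9c,0x8f,0xd2}
#1 dst[0x21+3] := {0xa3,0x84,0x7a}
#2 dst[0x1c+2] := {0x91,0x2c}
#3 dst[0x11+8] := {0xff,0xa1,0x32,0xa3,0x84,0x7a,0x03,0x9d}
query mem[0x18]=0x9d, mem[0x11]=0xff, mem[0x21]=0xa3, mem[0x10]=0x8f, mem[0x16]=0x7a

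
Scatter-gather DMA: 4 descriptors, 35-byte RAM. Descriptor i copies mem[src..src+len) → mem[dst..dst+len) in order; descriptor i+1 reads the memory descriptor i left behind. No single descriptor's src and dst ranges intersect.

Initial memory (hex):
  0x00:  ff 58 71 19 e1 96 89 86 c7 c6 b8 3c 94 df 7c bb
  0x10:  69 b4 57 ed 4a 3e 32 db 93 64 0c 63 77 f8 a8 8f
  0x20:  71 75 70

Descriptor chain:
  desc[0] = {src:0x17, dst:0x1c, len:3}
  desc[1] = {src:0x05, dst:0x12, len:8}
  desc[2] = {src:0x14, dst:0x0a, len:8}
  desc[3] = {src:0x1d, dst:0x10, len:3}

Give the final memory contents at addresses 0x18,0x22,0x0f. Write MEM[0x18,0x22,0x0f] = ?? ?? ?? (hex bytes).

[0] 0x17->0x1c len=3 : db 93 64
[1] 0x05->0x12 len=8 : 96 89 86 c7 c6 b8 3c 94
[2] 0x14->0x0a len=8 : 86 c7 c6 b8 3c 94 0c 63
[3] 0x1d->0x10 len=3 : 93 64 8f
query mem[0x18]=0x3c, mem[0x22]=0x70, mem[0x0f]=0x94

MEM[0x18,0x22,0x0f] = 3c 70 94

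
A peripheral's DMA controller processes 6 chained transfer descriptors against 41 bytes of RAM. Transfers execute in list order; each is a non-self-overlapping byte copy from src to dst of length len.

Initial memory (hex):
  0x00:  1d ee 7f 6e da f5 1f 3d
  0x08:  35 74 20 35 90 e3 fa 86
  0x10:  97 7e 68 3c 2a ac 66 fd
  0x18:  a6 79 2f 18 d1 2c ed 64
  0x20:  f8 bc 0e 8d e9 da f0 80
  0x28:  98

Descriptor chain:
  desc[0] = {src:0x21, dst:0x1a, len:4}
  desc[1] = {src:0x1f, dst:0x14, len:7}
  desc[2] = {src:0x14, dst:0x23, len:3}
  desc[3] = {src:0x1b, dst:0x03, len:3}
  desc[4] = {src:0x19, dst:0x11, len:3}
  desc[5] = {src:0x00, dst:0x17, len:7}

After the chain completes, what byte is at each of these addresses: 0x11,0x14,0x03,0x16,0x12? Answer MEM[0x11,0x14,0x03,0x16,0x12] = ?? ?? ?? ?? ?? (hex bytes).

MEM[0x11,0x14,0x03,0x16,0x12] = e9 64 0e bc da

#0 dst[0x1a+4] := {0xbc,0x0e,0x8d,0xe9}
#1 dst[0x14+7] := {0x64,0xf8,0xbc,0x0e,0x8d,0xe9,0xda}
#2 dst[0x23+3] := {0x64,0xf8,0xbc}
#3 dst[0x03+3] := {0x0e,0x8d,0xe9}
#4 dst[0x11+3] := {0xe9,0xda,0x0e}
#5 dst[0x17+7] := {0x1d,0xee,0x7f,0x0e,0x8d,0xe9,0x1f}
query mem[0x11]=0xe9, mem[0x14]=0x64, mem[0x03]=0x0e, mem[0x16]=0xbc, mem[0x12]=0xda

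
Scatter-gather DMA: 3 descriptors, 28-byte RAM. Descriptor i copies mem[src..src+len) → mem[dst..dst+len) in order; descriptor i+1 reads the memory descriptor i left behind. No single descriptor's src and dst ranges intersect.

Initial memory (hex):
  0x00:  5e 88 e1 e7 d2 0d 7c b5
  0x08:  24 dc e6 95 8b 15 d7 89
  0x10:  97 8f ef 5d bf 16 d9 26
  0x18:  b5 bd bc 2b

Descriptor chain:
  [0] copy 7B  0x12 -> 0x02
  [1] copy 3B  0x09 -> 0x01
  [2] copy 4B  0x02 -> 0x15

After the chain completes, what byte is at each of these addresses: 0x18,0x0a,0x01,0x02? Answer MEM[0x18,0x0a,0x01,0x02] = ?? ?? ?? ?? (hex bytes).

MEM[0x18,0x0a,0x01,0x02] = 16 e6 dc e6

[0] 0x12->0x02 len=7 : ef 5d bf 16 d9 26 b5
[1] 0x09->0x01 len=3 : dc e6 95
[2] 0x02->0x15 len=4 : e6 95 bf 16
query mem[0x18]=0x16, mem[0x0a]=0xe6, mem[0x01]=0xdc, mem[0x02]=0xe6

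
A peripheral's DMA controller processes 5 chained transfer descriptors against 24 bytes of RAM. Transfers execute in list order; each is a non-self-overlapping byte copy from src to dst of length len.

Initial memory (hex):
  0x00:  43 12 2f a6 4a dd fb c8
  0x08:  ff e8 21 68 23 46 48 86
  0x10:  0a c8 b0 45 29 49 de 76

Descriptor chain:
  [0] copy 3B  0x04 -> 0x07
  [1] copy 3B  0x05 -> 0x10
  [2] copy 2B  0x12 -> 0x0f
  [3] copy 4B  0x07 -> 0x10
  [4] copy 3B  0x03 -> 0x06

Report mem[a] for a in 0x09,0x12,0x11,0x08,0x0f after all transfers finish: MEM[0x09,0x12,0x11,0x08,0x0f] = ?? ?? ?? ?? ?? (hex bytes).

#0 dst[0x07+3] := {0x4a,0xdd,0xfb}
#1 dst[0x10+3] := {0xdd,0xfb,0x4a}
#2 dst[0x0f+2] := {0x4a,0x45}
#3 dst[0x10+4] := {0x4a,0xdd,0xfb,0x21}
#4 dst[0x06+3] := {0xa6,0x4a,0xdd}
query mem[0x09]=0xfb, mem[0x12]=0xfb, mem[0x11]=0xdd, mem[0x08]=0xdd, mem[0x0f]=0x4a

MEM[0x09,0x12,0x11,0x08,0x0f] = fb fb dd dd 4a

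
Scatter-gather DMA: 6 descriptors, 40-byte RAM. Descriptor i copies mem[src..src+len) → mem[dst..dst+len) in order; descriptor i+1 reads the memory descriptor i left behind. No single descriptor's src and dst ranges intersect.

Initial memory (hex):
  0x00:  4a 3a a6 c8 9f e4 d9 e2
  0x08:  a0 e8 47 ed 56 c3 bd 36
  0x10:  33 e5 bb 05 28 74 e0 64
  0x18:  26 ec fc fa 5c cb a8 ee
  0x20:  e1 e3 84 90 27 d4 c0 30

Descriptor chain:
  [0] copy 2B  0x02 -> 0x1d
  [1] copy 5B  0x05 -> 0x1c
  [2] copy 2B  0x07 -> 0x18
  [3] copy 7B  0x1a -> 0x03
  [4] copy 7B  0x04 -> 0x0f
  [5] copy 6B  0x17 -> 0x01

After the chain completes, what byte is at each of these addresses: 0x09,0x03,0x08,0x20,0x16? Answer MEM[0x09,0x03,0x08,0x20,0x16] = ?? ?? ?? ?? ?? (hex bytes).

#0 dst[0x1d+2] := {0xa6,0xc8}
#1 dst[0x1c+5] := {0xe4,0xd9,0xe2,0xa0,0xe8}
#2 dst[0x18+2] := {0xe2,0xa0}
#3 dst[0x03+7] := {0xfc,0xfa,0xe4,0xd9,0xe2,0xa0,0xe8}
#4 dst[0x0f+7] := {0xfa,0xe4,0xd9,0xe2,0xa0,0xe8,0x47}
#5 dst[0x01+6] := {0x64,0xe2,0xa0,0xfc,0xfa,0xe4}
query mem[0x09]=0xe8, mem[0x03]=0xa0, mem[0x08]=0xa0, mem[0x20]=0xe8, mem[0x16]=0xe0

MEM[0x09,0x03,0x08,0x20,0x16] = e8 a0 a0 e8 e0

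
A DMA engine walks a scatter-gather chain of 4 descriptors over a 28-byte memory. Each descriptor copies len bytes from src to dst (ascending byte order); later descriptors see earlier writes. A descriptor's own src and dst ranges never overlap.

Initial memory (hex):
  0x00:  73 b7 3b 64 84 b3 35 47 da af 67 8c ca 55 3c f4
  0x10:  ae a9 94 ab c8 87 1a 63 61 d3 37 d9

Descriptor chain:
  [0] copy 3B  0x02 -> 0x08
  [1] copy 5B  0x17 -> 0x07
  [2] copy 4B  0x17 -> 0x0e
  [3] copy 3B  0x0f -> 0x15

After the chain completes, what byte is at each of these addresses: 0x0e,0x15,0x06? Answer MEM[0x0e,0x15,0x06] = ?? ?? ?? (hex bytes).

MEM[0x0e,0x15,0x06] = 63 61 35

  after D0: wrote 3B at 0x08 = 3b6484
  after D1: wrote 5B at 0x07 = 6361d337d9
  after D2: wrote 4B at 0x0e = 6361d337
  after D3: wrote 3B at 0x15 = 61d337
query mem[0x0e]=0x63, mem[0x15]=0x61, mem[0x06]=0x35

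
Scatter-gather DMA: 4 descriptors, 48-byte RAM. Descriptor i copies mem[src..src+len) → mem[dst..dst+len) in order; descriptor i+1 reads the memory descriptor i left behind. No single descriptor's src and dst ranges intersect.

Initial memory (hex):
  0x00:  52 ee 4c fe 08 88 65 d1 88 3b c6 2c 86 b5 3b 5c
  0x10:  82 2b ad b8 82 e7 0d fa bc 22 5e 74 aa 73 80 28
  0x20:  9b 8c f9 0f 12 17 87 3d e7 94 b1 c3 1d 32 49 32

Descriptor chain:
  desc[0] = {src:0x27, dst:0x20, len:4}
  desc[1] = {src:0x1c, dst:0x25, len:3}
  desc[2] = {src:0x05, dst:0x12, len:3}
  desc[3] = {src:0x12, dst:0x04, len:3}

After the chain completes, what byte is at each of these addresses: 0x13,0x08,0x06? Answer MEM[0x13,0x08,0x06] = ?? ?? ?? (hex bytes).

MEM[0x13,0x08,0x06] = 65 88 d1

[0] 0x27->0x20 len=4 : 3d e7 94 b1
[1] 0x1c->0x25 len=3 : aa 73 80
[2] 0x05->0x12 len=3 : 88 65 d1
[3] 0x12->0x04 len=3 : 88 65 d1
query mem[0x13]=0x65, mem[0x08]=0x88, mem[0x06]=0xd1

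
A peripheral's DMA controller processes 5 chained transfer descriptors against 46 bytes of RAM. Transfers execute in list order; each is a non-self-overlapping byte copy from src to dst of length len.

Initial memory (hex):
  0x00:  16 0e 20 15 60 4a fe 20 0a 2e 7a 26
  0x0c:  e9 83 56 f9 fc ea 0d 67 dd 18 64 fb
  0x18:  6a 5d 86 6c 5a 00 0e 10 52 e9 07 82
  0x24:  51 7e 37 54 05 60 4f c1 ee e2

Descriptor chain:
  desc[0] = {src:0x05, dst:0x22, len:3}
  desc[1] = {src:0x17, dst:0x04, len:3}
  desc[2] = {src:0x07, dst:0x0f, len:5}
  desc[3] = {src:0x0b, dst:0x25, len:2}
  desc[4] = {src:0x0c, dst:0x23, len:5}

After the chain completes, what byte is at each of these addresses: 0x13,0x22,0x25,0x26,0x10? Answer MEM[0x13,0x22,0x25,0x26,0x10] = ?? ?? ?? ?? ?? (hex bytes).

MEM[0x13,0x22,0x25,0x26,0x10] = 26 4a 56 20 0a

D0: mem[0x22..0x24] <- [4a fe 20]
D1: mem[0x04..0x06] <- [fb 6a 5d]
D2: mem[0x0f..0x13] <- [20 0a 2e 7a 26]
D3: mem[0x25..0x26] <- [26 e9]
D4: mem[0x23..0x27] <- [e9 83 56 20 0a]
query mem[0x13]=0x26, mem[0x22]=0x4a, mem[0x25]=0x56, mem[0x26]=0x20, mem[0x10]=0x0a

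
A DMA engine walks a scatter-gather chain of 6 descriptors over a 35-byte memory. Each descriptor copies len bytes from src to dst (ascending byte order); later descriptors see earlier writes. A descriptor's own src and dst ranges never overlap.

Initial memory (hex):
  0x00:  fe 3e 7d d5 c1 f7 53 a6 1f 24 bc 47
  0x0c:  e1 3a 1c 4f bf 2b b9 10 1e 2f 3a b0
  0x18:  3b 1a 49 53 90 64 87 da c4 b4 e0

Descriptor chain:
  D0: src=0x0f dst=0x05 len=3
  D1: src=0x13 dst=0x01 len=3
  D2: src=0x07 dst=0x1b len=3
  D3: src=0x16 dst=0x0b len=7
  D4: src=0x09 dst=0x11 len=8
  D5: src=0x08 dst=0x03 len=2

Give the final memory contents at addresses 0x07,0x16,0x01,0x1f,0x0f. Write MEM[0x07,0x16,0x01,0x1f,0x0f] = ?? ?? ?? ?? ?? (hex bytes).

MEM[0x07,0x16,0x01,0x1f,0x0f] = 2b 1a 10 da 49

  after D0: wrote 3B at 0x05 = 4fbf2b
  after D1: wrote 3B at 0x01 = 101e2f
  after D2: wrote 3B at 0x1b = 2b1f24
  after D3: wrote 7B at 0x0b = 3ab03b1a492b1f
  after D4: wrote 8B at 0x11 = 24bc3ab03b1a492b
  after D5: wrote 2B at 0x03 = 1f24
query mem[0x07]=0x2b, mem[0x16]=0x1a, mem[0x01]=0x10, mem[0x1f]=0xda, mem[0x0f]=0x49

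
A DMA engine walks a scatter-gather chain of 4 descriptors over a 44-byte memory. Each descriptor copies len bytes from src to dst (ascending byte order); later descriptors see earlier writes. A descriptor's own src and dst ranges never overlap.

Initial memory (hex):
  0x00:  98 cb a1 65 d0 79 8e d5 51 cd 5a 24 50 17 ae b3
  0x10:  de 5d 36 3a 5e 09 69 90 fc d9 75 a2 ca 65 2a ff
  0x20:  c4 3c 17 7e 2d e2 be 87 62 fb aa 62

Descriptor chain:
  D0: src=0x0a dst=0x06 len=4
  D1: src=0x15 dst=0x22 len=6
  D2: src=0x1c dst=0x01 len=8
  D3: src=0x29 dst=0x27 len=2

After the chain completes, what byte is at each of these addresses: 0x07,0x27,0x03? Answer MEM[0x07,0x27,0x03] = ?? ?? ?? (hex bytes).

MEM[0x07,0x27,0x03] = 09 fb 2a

D0: mem[0x06..0x09] <- [5a 24 50 17]
D1: mem[0x22..0x27] <- [09 69 90 fc d9 75]
D2: mem[0x01..0x08] <- [ca 65 2a ff c4 3c 09 69]
D3: mem[0x27..0x28] <- [fb aa]
query mem[0x07]=0x09, mem[0x27]=0xfb, mem[0x03]=0x2a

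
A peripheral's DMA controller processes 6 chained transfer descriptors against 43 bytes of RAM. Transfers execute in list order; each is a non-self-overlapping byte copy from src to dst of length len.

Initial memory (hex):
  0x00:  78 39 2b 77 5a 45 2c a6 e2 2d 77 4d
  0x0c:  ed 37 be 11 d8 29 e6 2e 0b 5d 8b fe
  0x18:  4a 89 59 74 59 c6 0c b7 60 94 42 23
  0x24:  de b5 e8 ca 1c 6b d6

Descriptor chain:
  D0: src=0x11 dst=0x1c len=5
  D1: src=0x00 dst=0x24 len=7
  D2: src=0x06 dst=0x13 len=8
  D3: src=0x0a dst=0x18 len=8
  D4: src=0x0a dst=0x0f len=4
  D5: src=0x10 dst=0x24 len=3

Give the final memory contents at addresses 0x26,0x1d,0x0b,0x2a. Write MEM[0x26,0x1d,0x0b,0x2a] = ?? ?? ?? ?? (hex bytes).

[0] 0x11->0x1c len=5 : 29 e6 2e 0b 5d
[1] 0x00->0x24 len=7 : 78 39 2b 77 5a 45 2c
[2] 0x06->0x13 len=8 : 2c a6 e2 2d 77 4d ed 37
[3] 0x0a->0x18 len=8 : 77 4d ed 37 be 11 d8 29
[4] 0x0a->0x0f len=4 : 77 4d ed 37
[5] 0x10->0x24 len=3 : 4d ed 37
query mem[0x26]=0x37, mem[0x1d]=0x11, mem[0x0b]=0x4d, mem[0x2a]=0x2c

MEM[0x26,0x1d,0x0b,0x2a] = 37 11 4d 2c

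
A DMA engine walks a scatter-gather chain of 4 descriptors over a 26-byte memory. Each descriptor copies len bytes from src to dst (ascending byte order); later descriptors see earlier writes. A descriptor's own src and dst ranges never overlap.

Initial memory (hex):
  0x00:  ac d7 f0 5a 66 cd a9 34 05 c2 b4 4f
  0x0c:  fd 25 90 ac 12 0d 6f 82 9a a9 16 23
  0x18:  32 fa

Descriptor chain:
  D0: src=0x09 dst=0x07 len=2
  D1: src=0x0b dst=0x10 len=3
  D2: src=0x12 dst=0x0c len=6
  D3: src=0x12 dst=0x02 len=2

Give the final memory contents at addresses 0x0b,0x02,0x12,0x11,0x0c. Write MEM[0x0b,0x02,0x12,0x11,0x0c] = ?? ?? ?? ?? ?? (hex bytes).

[0] 0x09->0x07 len=2 : c2 b4
[1] 0x0b->0x10 len=3 : 4f fd 25
[2] 0x12->0x0c len=6 : 25 82 9a a9 16 23
[3] 0x12->0x02 len=2 : 25 82
query mem[0x0b]=0x4f, mem[0x02]=0x25, mem[0x12]=0x25, mem[0x11]=0x23, mem[0x0c]=0x25

MEM[0x0b,0x02,0x12,0x11,0x0c] = 4f 25 25 23 25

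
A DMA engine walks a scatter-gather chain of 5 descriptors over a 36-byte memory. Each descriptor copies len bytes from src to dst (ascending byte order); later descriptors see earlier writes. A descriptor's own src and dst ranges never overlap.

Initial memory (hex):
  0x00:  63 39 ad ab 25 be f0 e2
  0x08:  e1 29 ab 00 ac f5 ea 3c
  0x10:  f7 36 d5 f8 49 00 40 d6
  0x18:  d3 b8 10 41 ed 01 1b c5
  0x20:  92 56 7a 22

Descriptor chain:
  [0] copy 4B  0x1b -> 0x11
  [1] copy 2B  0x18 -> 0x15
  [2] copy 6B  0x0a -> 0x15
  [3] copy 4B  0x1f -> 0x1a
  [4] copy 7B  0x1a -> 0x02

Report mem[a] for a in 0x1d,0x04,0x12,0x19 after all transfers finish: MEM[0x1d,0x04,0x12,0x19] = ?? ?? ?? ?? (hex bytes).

[0] 0x1b->0x11 len=4 : 41 ed 01 1b
[1] 0x18->0x15 len=2 : d3 b8
[2] 0x0a->0x15 len=6 : ab 00 ac f5 ea 3c
[3] 0x1f->0x1a len=4 : c5 92 56 7a
[4] 0x1a->0x02 len=7 : c5 92 56 7a 1b c5 92
query mem[0x1d]=0x7a, mem[0x04]=0x56, mem[0x12]=0xed, mem[0x19]=0xea

MEM[0x1d,0x04,0x12,0x19] = 7a 56 ed ea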